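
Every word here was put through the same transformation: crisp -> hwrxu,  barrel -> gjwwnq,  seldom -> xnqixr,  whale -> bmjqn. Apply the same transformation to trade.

The shift depends on letter class: consonant c→h is +5, but vowel i→r is +9. The rule splits by letter class: vowels +9, consonants +5.
Applying it to trade: t(cons)+5=y, r(cons)+5=w, a(vowel)+9=j, d(cons)+5=i, e(vowel)+9=n.

ywjin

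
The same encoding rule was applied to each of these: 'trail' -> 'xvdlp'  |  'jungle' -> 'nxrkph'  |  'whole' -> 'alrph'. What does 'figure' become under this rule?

The shift depends on letter class: consonant t→x is +4, but vowel a→d is +3. Two shifts are in play — +3 for a/e/i/o/u, +4 for every other letter.
Applying it to figure: f(cons)+4=j, i(vowel)+3=l, g(cons)+4=k, u(vowel)+3=x, r(cons)+4=v, e(vowel)+3=h.

jlkxvh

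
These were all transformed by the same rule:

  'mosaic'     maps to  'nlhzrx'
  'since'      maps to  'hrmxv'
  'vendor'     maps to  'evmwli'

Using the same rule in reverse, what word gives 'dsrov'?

while

Each pair mirrors across the alphabet (m↔n, o↔l, s↔h): positions sum to 25. Letters are reflected about the middle of the alphabet (position → 25−position): Atbash.
Undoing it on dsrov: d↔w, s↔h, r↔i, o↔l, v↔e.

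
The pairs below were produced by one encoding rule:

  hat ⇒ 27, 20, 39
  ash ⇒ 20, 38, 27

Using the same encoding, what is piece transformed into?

h is letter #8 and maps to 27: an offset of 19. The number is (letter's place in the alphabet, a=1) + 19.
On piece: p=16→35, i=9→28, e=5→24, c=3→22, e=5→24.

35, 28, 24, 22, 24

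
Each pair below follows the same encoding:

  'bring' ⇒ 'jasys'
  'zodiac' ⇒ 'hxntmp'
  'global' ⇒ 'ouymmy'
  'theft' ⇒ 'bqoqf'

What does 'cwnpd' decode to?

under

In bring: b→j is +8, r→a is +9, i→s is +10, n→y is +11 — the shift increases by 1 each position. The shift increases by 1 at each position, starting from +8: 8, 9, 10, ….
Reversing it on cwnpd: c−8=u, w−9=n, n−10=d, p−11=e, d−12=r.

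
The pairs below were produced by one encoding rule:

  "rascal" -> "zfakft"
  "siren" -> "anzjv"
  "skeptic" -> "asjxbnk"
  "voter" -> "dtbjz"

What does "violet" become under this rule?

dnttjb

The shift depends on letter class: consonant r→z is +8, but vowel a→f is +5. Two shifts are in play — +5 for a/e/i/o/u, +8 for every other letter.
On violet: v(cons)+8=d, i(vowel)+5=n, o(vowel)+5=t, l(cons)+8=t, e(vowel)+5=j, t(cons)+8=b.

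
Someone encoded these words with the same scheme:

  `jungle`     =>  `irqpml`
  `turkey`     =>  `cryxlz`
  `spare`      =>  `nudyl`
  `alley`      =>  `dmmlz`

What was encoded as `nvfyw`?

This is an affine cipher: with a=0,…,z=25, each position x becomes (15x+3) mod 26.
Reversing it on nvfyw: n(13)→7·(13−3)≡18=s; v(21)→7·(21−3)≡22=w; f(5)→7·(5−3)≡14=o; y(24)→7·(24−3)≡17=r; w(22)→7·(22−3)≡3=d (all mod 26).

sword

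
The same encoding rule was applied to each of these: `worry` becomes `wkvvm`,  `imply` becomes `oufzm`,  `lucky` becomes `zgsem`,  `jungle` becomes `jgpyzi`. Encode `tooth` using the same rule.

w(22)→w(22) and o(14)→k(10) fit y≡21x+2 (mod 26); the inverse of 21 mod 26 is 5. Treating letters as 0–25, the rule is x ↦ 21x + 2 (mod 26).
Applying it to tooth: t(19)→21·19+2≡11=l; o(14)→21·14+2≡10=k; o(14)→21·14+2≡10=k; t(19)→21·19+2≡11=l; h(7)→21·7+2≡19=t (all mod 26).

lkklt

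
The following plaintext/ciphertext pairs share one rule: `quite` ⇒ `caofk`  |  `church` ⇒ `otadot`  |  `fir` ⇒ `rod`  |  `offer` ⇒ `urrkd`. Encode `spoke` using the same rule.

ebuwk

The shift depends on letter class: consonant q→c is +12, but vowel u→a is +6. The rule splits by letter class: vowels +6, consonants +12.
Applying it to spoke: s(cons)+12=e, p(cons)+12=b, o(vowel)+6=u, k(cons)+12=w, e(vowel)+6=k.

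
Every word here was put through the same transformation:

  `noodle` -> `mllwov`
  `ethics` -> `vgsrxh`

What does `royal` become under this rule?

Each pair mirrors across the alphabet (n↔m, o↔l, o↔l): positions sum to 25. Letters are reflected about the middle of the alphabet (position → 25−position): Atbash.
Applying it to royal: r↔i, o↔l, y↔b, a↔z, l↔o.

ilbzo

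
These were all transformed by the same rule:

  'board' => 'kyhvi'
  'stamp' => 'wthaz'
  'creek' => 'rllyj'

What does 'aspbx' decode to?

The output letters match the input read backwards, each shifted +7: board reversed is draob. The word is reversed, then every letter is shifted forward by 7.
Undoing it on aspbx: shift back: a−7=t, s−7=l, p−7=i, b−7=u, x−7=q → tliuq; then reverse → quilt.

quilt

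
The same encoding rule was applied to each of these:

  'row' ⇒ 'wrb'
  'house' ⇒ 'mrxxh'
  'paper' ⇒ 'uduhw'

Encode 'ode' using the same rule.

The shift depends on letter class: consonant r→w is +5, but vowel o→r is +3. Two shifts are in play — +3 for a/e/i/o/u, +5 for every other letter.
For ode: o(vowel)+3=r, d(cons)+5=i, e(vowel)+3=h.

rih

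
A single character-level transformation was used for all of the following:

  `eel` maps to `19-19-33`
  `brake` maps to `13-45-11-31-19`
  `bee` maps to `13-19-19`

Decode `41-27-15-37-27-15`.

picnic

e(#5)→19 and e(#5)→19: differences scale by 2, so n = 2·pos + 9. With a=1..z=26, the number is 2·pos + 9.
Undoing it on 41-27-15-37-27-15: 41→(41−9)÷2=16=p, 27→(27−9)÷2=9=i, 15→(15−9)÷2=3=c, 37→(37−9)÷2=14=n, 27→(27−9)÷2=9=i, 15→(15−9)÷2=3=c.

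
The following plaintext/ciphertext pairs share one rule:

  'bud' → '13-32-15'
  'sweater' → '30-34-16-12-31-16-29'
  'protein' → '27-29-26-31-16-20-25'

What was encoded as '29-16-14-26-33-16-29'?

recover

Letters become their 1-based position plus 11 (so a→12, b→13, …).
Undoing it on 29-16-14-26-33-16-29: 29→(29−11)÷1=18=r, 16→(16−11)÷1=5=e, 14→(14−11)÷1=3=c, 26→(26−11)÷1=15=o, 33→(33−11)÷1=22=v, 16→(16−11)÷1=5=e, 29→(29−11)÷1=18=r.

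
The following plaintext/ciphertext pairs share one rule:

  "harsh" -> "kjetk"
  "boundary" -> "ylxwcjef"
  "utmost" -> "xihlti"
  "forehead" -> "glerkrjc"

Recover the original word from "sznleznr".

h(7)→k(10) and a(0)→j(9) fit y≡15x+9 (mod 26); the inverse of 15 mod 26 is 7. Each letter's alphabet position (a=0..z=25) is mapped through 15·x+9 mod 26 — an affine cipher.
Reversing it on sznleznr: s(18)→7·(18−9)≡11=l; z(25)→7·(25−9)≡8=i; n(13)→7·(13−9)≡2=c; l(11)→7·(11−9)≡14=o; e(4)→7·(4−9)≡17=r; z(25)→7·(25−9)≡8=i; n(13)→7·(13−9)≡2=c; r(17)→7·(17−9)≡4=e (all mod 26).

licorice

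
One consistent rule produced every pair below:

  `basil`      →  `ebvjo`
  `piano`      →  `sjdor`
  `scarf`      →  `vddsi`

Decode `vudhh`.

stage

Shifts by position in basil: pos 0: b→e (+3), pos 1: a→b (+1), pos 2: s→v (+3), pos 3: i→j (+1) — repeating every 2. It's a Vigenère-style cipher with numeric key [3,1]: position i shifts by key[i mod 2].
Decoding vudhh: v−3=s, u−1=t, d−3=a, h−1=g, h−3=e.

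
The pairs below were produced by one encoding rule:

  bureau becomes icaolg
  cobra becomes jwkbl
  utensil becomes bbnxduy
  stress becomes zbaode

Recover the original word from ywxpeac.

In bureau: b→i is +7, u→c is +8, r→a is +9, e→o is +10 — the shift increases by 1 each position. The shift increases by 1 at each position, starting from +7: 7, 8, 9, ….
Decoding ywxpeac: y−7=r, w−8=o, x−9=o, p−10=f, e−11=t, a−12=o, c−13=p.

rooftop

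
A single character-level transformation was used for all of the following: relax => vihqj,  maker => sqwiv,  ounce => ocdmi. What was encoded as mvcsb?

crumb

r(17)→v(21) and e(4)→i(8) fit y≡11x+16 (mod 26); the inverse of 11 mod 26 is 19. Each letter's alphabet position (a=0..z=25) is mapped through 11·x+16 mod 26 — an affine cipher.
Undoing it on mvcsb: m(12)→19·(12−16)≡2=c; v(21)→19·(21−16)≡17=r; c(2)→19·(2−16)≡20=u; s(18)→19·(18−16)≡12=m; b(1)→19·(1−16)≡1=b (all mod 26).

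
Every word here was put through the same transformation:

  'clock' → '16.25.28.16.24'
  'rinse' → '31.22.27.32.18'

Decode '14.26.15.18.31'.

c is letter #3 and maps to 16: an offset of 13. The number is (letter's place in the alphabet, a=1) + 13.
Decoding 14.26.15.18.31: 14→(14−13)÷1=1=a, 26→(26−13)÷1=13=m, 15→(15−13)÷1=2=b, 18→(18−13)÷1=5=e, 31→(31−13)÷1=18=r.

amber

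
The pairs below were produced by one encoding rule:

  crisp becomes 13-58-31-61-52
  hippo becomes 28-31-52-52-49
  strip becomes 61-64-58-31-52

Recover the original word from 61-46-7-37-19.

snake

Each letter becomes 3×(its alphabet position, a=1..z=26) + 4.
Undoing it on 61-46-7-37-19: 61→(61−4)÷3=19=s, 46→(46−4)÷3=14=n, 7→(7−4)÷3=1=a, 37→(37−4)÷3=11=k, 19→(19−4)÷3=5=e.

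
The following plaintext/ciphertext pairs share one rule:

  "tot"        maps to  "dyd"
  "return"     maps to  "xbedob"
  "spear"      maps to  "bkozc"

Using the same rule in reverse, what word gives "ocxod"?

The output letters match the input read backwards, each shifted +10: tot reversed is tot. Two steps: reverse the string, then apply a Caesar shift of +10.
Undoing it on ocxod: shift back: o−10=e, c−10=s, x−10=n, o−10=e, d−10=t → esnet; then reverse → tense.

tense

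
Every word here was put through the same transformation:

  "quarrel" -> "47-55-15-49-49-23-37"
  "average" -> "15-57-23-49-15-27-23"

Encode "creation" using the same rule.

q(#17)→47 and u(#21)→55: differences scale by 2, so n = 2·pos + 13. The formula is n = 2×(alphabet index, a=1) + 13.
On creation: c=3→19, r=18→49, e=5→23, a=1→15, t=20→53, i=9→31, o=15→43, n=14→41.

19-49-23-15-53-31-43-41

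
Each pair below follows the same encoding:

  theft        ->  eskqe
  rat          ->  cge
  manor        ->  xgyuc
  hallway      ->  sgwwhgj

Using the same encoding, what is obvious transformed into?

umgouad

The shift depends on letter class: consonant t→e is +11, but vowel e→k is +6. Vowels shift forward by 6 and consonants shift forward by 11.
On obvious: o(vowel)+6=u, b(cons)+11=m, v(cons)+11=g, i(vowel)+6=o, o(vowel)+6=u, u(vowel)+6=a, s(cons)+11=d.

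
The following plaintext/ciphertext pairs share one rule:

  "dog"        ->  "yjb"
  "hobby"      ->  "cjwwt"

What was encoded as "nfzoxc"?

Compare letters: d→y is +21, o→j is +21, g→b is +21 — a constant shift. It's a constant shift of +21 (ROT21).
Decoding nfzoxc: n−21=s, f−21=k, z−21=e, o−21=t, x−21=c, c−21=h.

sketch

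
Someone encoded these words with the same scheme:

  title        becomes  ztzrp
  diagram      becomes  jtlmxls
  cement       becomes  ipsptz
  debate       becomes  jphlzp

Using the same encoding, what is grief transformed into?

Vowels shift forward by 11 and consonants shift forward by 6.
Applying it to grief: g(cons)+6=m, r(cons)+6=x, i(vowel)+11=t, e(vowel)+11=p, f(cons)+6=l.

mxtpl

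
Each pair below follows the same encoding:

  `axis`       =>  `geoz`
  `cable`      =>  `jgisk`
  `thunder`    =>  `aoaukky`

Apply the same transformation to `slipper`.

zsowwky

The shift depends on letter class: consonant x→e is +7, but vowel a→g is +6. The rule splits by letter class: vowels +6, consonants +7.
For slipper: s(cons)+7=z, l(cons)+7=s, i(vowel)+6=o, p(cons)+7=w, p(cons)+7=w, e(vowel)+6=k, r(cons)+7=y.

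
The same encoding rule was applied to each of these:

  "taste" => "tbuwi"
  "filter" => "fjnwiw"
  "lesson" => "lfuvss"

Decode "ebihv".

Letter i (0-indexed) is shifted by i+0, so successive shifts are 0, 1, 2, ….
Decoding ebihv: e−0=e, b−1=a, i−2=g, h−3=e, v−4=r.

eager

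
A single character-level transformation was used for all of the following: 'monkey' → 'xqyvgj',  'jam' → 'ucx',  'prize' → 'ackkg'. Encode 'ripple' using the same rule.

The shift depends on letter class: consonant m→x is +11, but vowel o→q is +2. Vowels shift forward by 2 and consonants shift forward by 11.
Applying it to ripple: r(cons)+11=c, i(vowel)+2=k, p(cons)+11=a, p(cons)+11=a, l(cons)+11=w, e(vowel)+2=g.

ckaawg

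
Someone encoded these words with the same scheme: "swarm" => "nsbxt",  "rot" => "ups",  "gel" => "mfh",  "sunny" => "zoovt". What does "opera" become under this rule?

bsfqp

The output letters match the input read backwards, each shifted +1: swarm reversed is mraws. Read the word backwards and shift each letter +1.
On opera: reverse → arepo; then shift: a+1=b, r+1=s, e+1=f, p+1=q, o+1=p.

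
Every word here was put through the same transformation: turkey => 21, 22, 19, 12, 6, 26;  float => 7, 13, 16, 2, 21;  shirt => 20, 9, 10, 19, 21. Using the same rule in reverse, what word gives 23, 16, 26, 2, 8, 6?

t is letter #20 and maps to 21: an offset of 1. The number is (letter's place in the alphabet, a=1) + 1.
Reversing it on 23, 16, 26, 2, 8, 6: 23→(23−1)÷1=22=v, 16→(16−1)÷1=15=o, 26→(26−1)÷1=25=y, 2→(2−1)÷1=1=a, 8→(8−1)÷1=7=g, 6→(6−1)÷1=5=e.

voyage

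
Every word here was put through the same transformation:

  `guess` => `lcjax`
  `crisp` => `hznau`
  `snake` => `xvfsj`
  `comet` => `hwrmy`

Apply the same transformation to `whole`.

bpttj

A repeating key of period 2 is used — shifts +5, +8 over and over.
For whole: w+5=b, h+8=p, o+5=t, l+8=t, e+5=j.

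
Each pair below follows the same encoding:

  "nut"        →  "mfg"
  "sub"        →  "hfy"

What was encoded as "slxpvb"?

hockey

Each pair mirrors across the alphabet (n↔m, u↔f, t↔g): positions sum to 25. This is the alphabet-reversal cipher (Atbash): a becomes z, b becomes y, etc.
Undoing it on slxpvb: s↔h, l↔o, x↔c, p↔k, v↔e, b↔y.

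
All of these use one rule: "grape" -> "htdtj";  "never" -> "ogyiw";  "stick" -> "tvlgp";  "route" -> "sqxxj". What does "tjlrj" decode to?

In grape: g→h is +1, r→t is +2, a→d is +3, p→t is +4 — the shift increases by 1 each position. Letter i (0-indexed) is shifted by i+1, so successive shifts are 1, 2, 3, ….
Reversing it on tjlrj: t−1=s, j−2=h, l−3=i, r−4=n, j−5=e.

shine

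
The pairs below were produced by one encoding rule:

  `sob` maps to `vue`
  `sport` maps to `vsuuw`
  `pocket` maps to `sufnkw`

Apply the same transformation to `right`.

Vowels shift forward by 6 and consonants shift forward by 3.
On right: r(cons)+3=u, i(vowel)+6=o, g(cons)+3=j, h(cons)+3=k, t(cons)+3=w.

uojkw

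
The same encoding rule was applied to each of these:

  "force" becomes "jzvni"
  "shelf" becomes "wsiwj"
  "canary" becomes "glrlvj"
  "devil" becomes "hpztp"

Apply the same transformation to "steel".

weipp

Shifts by position in force: pos 0: f→j (+4), pos 1: o→z (+11), pos 2: r→v (+4), pos 3: c→n (+11) — repeating every 2. It's a Vigenère-style cipher with numeric key [4,11]: position i shifts by key[i mod 2].
Applying it to steel: s+4=w, t+11=e, e+4=i, e+11=p, l+4=p.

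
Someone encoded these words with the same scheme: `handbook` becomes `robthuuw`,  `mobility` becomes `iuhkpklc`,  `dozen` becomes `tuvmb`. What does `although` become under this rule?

Treating letters as 0–25, the rule is x ↦ 19x + 14 (mod 26).
On although: a(0)→19·0+14≡14=o; l(11)→19·11+14≡15=p; t(19)→19·19+14≡11=l; h(7)→19·7+14≡17=r; o(14)→19·14+14≡20=u; u(20)→19·20+14≡4=e; g(6)→19·6+14≡24=y; h(7)→19·7+14≡17=r (all mod 26).

oplrueyr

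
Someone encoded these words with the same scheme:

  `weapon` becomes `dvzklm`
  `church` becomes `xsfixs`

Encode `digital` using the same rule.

wrtrgzo

This is the alphabet-reversal cipher (Atbash): a becomes z, b becomes y, etc.
Applying it to digital: d↔w, i↔r, g↔t, i↔r, t↔g, a↔z, l↔o.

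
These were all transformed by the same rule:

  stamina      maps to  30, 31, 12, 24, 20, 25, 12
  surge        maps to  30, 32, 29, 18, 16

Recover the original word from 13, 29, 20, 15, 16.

s is letter #19 and maps to 30: an offset of 11. The number is (letter's place in the alphabet, a=1) + 11.
Undoing it on 13, 29, 20, 15, 16: 13→(13−11)÷1=2=b, 29→(29−11)÷1=18=r, 20→(20−11)÷1=9=i, 15→(15−11)÷1=4=d, 16→(16−11)÷1=5=e.

bride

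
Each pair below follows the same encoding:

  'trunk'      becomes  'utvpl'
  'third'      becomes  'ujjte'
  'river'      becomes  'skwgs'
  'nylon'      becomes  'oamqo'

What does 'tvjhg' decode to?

Shifts by position in trunk: pos 0: t→u (+1), pos 1: r→t (+2), pos 2: u→v (+1), pos 3: n→p (+2) — repeating every 2. A repeating key of period 2 is used — shifts +1, +2 over and over.
Undoing it on tvjhg: t−1=s, v−2=t, j−1=i, h−2=f, g−1=f.

stiff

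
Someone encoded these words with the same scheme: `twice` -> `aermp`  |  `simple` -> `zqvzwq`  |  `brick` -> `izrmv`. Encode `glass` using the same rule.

In twice: t→a is +7, w→e is +8, i→r is +9, c→m is +10 — the shift increases by 1 each position. The shift increases by 1 at each position, starting from +7: 7, 8, 9, ….
On glass: g+7=n, l+8=t, a+9=j, s+10=c, s+11=d.

ntjcd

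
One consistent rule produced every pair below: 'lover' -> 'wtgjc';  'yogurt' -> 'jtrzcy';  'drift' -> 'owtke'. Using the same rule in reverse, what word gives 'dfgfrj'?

savage

Shifts by position in lover: pos 0: l→w (+11), pos 1: o→t (+5), pos 2: v→g (+11), pos 3: e→j (+5) — repeating every 2. A repeating key of period 2 is used — shifts +11, +5 over and over.
Decoding dfgfrj: d−11=s, f−5=a, g−11=v, f−5=a, r−11=g, j−5=e.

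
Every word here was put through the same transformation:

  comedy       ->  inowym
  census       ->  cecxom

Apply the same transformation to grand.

The output letters match the input read backwards, each shifted +10: comedy reversed is ydemoc. Read the word backwards and shift each letter +10.
For grand: reverse → dnarg; then shift: d+10=n, n+10=x, a+10=k, r+10=b, g+10=q.

nxkbq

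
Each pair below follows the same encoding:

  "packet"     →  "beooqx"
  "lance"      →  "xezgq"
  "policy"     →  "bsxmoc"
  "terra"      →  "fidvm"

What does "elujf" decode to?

shift

Shifts by position in packet: pos 0: p→b (+12), pos 1: a→e (+4), pos 2: c→o (+12), pos 3: k→o (+4) — repeating every 2. It's a Vigenère-style cipher with numeric key [12,4]: position i shifts by key[i mod 2].
Decoding elujf: e−12=s, l−4=h, u−12=i, j−4=f, f−12=t.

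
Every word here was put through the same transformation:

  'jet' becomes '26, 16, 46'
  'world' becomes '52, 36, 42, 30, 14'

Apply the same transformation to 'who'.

52, 22, 36

j(#10)→26 and e(#5)→16: differences scale by 2, so n = 2·pos + 6. The formula is n = 2×(alphabet index, a=1) + 6.
On who: w=23→52, h=8→22, o=15→36.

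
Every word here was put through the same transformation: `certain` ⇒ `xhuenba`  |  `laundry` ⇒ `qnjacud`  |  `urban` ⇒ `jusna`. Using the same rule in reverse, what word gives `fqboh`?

c(2)→x(23) and e(4)→h(7) fit y≡5x+13 (mod 26); the inverse of 5 mod 26 is 21. Treating letters as 0–25, the rule is x ↦ 5x + 13 (mod 26).
Decoding fqboh: f(5)→21·(5−13)≡14=o; q(16)→21·(16−13)≡11=l; b(1)→21·(1−13)≡8=i; o(14)→21·(14−13)≡21=v; h(7)→21·(7−13)≡4=e (all mod 26).

olive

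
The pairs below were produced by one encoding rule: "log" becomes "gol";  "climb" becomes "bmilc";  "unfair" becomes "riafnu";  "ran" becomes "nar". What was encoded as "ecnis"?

since

The output letters match the input read backwards: log reversed is gol. The word is simply reversed.
Undoing it on ecnis: then reverse → since.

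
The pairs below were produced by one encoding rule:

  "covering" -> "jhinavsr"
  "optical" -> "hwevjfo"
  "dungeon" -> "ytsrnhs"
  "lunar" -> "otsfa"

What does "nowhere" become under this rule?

c(2)→j(9) and o(14)→h(7) fit y≡15x+5 (mod 26); the inverse of 15 mod 26 is 7. Each letter's alphabet position (a=0..z=25) is mapped through 15·x+5 mod 26 — an affine cipher.
Applying it to nowhere: n(13)→15·13+5≡18=s; o(14)→15·14+5≡7=h; w(22)→15·22+5≡23=x; h(7)→15·7+5≡6=g; e(4)→15·4+5≡13=n; r(17)→15·17+5≡0=a; e(4)→15·4+5≡13=n (all mod 26).

shxgnan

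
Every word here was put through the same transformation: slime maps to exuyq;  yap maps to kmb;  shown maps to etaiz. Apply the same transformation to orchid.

adotup

Compare letters: s→e is +12, l→x is +12, i→u is +12 — a constant shift. It's a constant shift of +12 (ROT12).
For orchid: o+12=a, r+12=d, c+12=o, h+12=t, i+12=u, d+12=p.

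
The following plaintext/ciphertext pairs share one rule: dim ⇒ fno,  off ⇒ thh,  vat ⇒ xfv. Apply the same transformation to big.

The shift depends on letter class: consonant d→f is +2, but vowel i→n is +5. Two shifts are in play — +5 for a/e/i/o/u, +2 for every other letter.
For big: b(cons)+2=d, i(vowel)+5=n, g(cons)+2=i.

dni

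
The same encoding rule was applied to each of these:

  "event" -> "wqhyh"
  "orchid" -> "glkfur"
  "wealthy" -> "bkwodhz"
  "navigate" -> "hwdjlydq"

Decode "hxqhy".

venue

The output letters match the input read backwards, each shifted +3: event reversed is tneve. Read the word backwards and shift each letter +3.
Undoing it on hxqhy: shift back: h−3=e, x−3=u, q−3=n, h−3=e, y−3=v → eunev; then reverse → venue.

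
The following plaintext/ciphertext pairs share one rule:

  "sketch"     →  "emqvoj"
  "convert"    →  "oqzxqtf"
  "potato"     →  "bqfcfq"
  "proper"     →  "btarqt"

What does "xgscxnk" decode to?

The shifts repeat in a cycle of length 2: positions 0,1,… shift by +12, +2, then the pattern repeats.
Reversing it on xgscxnk: x−12=l, g−2=e, s−12=g, c−2=a, x−12=l, n−2=l, k−12=y.

legally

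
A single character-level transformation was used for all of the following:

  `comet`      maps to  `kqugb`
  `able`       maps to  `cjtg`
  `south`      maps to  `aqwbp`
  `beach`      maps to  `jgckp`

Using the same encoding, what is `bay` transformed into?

The shift depends on letter class: consonant c→k is +8, but vowel o→q is +2. The rule splits by letter class: vowels +2, consonants +8.
On bay: b(cons)+8=j, a(vowel)+2=c, y(cons)+8=g.

jcg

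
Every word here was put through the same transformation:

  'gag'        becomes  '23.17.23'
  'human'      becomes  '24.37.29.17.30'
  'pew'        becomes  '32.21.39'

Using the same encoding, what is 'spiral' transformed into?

Letters become their 1-based position plus 16 (so a→17, b→18, …).
For spiral: s=19→35, p=16→32, i=9→25, r=18→34, a=1→17, l=12→28.

35.32.25.34.17.28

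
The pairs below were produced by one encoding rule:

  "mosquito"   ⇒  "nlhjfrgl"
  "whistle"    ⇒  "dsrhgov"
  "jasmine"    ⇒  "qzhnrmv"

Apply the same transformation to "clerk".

Each pair mirrors across the alphabet (m↔n, o↔l, s↔h): positions sum to 25. This is the alphabet-reversal cipher (Atbash): a becomes z, b becomes y, etc.
For clerk: c↔x, l↔o, e↔v, r↔i, k↔p.

xovip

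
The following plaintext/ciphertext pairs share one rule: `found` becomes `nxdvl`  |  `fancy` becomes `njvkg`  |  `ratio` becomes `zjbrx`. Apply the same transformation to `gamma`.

Two shifts are in play — +9 for a/e/i/o/u, +8 for every other letter.
For gamma: g(cons)+8=o, a(vowel)+9=j, m(cons)+8=u, m(cons)+8=u, a(vowel)+9=j.

ojuuj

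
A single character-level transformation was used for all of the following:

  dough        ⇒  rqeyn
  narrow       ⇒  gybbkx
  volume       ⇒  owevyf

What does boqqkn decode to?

dagger

The output letters match the input read backwards, each shifted +10: dough reversed is hguod. Two steps: reverse the string, then apply a Caesar shift of +10.
Reversing it on boqqkn: shift back: b−10=r, o−10=e, q−10=g, q−10=g, k−10=a, n−10=d → reggad; then reverse → dagger.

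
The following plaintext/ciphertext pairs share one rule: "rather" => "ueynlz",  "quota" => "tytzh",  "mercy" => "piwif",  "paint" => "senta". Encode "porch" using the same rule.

sswio

In rather: r→u is +3, a→e is +4, t→y is +5, h→n is +6 — the shift increases by 1 each position. Letter i (0-indexed) is shifted by i+3, so successive shifts are 3, 4, 5, ….
Applying it to porch: p+3=s, o+4=s, r+5=w, c+6=i, h+7=o.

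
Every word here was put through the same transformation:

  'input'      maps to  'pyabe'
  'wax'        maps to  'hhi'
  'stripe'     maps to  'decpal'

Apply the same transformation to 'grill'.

rcpww

The shift depends on letter class: consonant n→y is +11, but vowel i→p is +7. Vowels shift forward by 7 and consonants shift forward by 11.
For grill: g(cons)+11=r, r(cons)+11=c, i(vowel)+7=p, l(cons)+11=w, l(cons)+11=w.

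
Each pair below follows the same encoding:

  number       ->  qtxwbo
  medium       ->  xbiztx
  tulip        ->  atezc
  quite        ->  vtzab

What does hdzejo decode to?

Each letter's alphabet position (a=0..z=25) is mapped through 19·x+3 mod 26 — an affine cipher.
Undoing it on hdzejo: h(7)→11·(7−3)≡18=s; d(3)→11·(3−3)≡0=a; z(25)→11·(25−3)≡8=i; e(4)→11·(4−3)≡11=l; j(9)→11·(9−3)≡14=o; o(14)→11·(14−3)≡17=r (all mod 26).

sailor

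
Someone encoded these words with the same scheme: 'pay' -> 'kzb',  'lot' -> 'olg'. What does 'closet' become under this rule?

Each pair mirrors across the alphabet (p↔k, a↔z, y↔b): positions sum to 25. This is the alphabet-reversal cipher (Atbash): a becomes z, b becomes y, etc.
On closet: c↔x, l↔o, o↔l, s↔h, e↔v, t↔g.

xolhvg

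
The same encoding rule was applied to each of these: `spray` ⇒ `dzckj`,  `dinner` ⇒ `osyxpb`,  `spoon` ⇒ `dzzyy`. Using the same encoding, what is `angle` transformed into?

A repeating key of period 2 is used — shifts +11, +10 over and over.
For angle: a+11=l, n+10=x, g+11=r, l+10=v, e+11=p.

lxrvp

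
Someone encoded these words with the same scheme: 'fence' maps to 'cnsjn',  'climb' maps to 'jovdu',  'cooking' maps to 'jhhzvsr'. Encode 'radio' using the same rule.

Treating letters as 0–25, the rule is x ↦ 15x + 5 (mod 26).
For radio: r(17)→15·17+5≡0=a; a(0)→15·0+5≡5=f; d(3)→15·3+5≡24=y; i(8)→15·8+5≡21=v; o(14)→15·14+5≡7=h (all mod 26).

afyvh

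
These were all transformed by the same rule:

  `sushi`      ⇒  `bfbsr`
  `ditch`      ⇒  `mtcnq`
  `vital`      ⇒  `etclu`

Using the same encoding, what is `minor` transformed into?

vtwza

Shifts by position in sushi: pos 0: s→b (+9), pos 1: u→f (+11), pos 2: s→b (+9), pos 3: h→s (+11) — repeating every 2. It's a Vigenère-style cipher with numeric key [9,11]: position i shifts by key[i mod 2].
Applying it to minor: m+9=v, i+11=t, n+9=w, o+11=z, r+9=a.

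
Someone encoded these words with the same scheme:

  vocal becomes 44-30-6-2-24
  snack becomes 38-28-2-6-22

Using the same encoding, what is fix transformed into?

Each letter becomes 2×(its alphabet position, a=1..z=26).
On fix: f=6→12, i=9→18, x=24→48.

12-18-48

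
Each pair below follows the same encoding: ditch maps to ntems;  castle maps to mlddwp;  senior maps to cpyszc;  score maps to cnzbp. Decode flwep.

Shifts by position in ditch: pos 0: d→n (+10), pos 1: i→t (+11), pos 2: t→e (+11), pos 3: c→m (+10), pos 4: h→s (+11) — repeating every 3. A repeating key of period 3 is used — shifts +10, +11, +11 over and over.
Reversing it on flwep: f−10=v, l−11=a, w−11=l, e−10=u, p−11=e.

value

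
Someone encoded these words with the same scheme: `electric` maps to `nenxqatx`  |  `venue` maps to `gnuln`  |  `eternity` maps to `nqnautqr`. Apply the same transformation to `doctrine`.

spxqatun

This is an affine cipher: with a=0,…,z=25, each position x becomes (21x+7) mod 26.
Applying it to doctrine: d(3)→21·3+7≡18=s; o(14)→21·14+7≡15=p; c(2)→21·2+7≡23=x; t(19)→21·19+7≡16=q; r(17)→21·17+7≡0=a; i(8)→21·8+7≡19=t; n(13)→21·13+7≡20=u; e(4)→21·4+7≡13=n (all mod 26).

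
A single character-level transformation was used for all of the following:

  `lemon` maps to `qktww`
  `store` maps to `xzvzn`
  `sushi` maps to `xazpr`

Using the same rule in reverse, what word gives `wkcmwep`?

revenue

In lemon: l→q is +5, e→k is +6, m→t is +7, o→w is +8 — the shift increases by 1 each position. Letter i (0-indexed) is shifted by i+5, so successive shifts are 5, 6, 7, ….
Undoing it on wkcmwep: w−5=r, k−6=e, c−7=v, m−8=e, w−9=n, e−10=u, p−11=e.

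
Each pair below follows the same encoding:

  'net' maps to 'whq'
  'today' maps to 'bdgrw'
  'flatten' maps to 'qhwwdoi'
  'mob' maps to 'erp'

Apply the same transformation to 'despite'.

The output letters match the input read backwards, each shifted +3: net reversed is ten. The word is reversed, then every letter is shifted forward by 3.
On despite: reverse → etipsed; then shift: e+3=h, t+3=w, i+3=l, p+3=s, s+3=v, e+3=h, d+3=g.

hwlsvhg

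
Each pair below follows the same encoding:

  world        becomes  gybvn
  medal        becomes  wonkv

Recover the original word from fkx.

Compare letters: w→g is +10, o→y is +10, r→b is +10 — a constant shift. It's a constant shift of +10 (ROT10).
Undoing it on fkx: f−10=v, k−10=a, x−10=n.

van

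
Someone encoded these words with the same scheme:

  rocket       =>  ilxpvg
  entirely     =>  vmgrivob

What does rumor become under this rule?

ifnli

Each pair mirrors across the alphabet (r↔i, o↔l, c↔x): positions sum to 25. Each letter is replaced by its mirror in the alphabet: a↔z, b↔y, c↔x, and so on (the Atbash cipher).
Applying it to rumor: r↔i, u↔f, m↔n, o↔l, r↔i.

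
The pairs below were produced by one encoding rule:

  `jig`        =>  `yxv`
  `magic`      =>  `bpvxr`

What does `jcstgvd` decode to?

Compare letters: j→y is +15, i→x is +15, g→v is +15 — a constant shift. Each letter is shifted forward by 15 in the alphabet (a Caesar shift of +15).
Undoing it on jcstgvd: j−15=u, c−15=n, s−15=d, t−15=e, g−15=r, v−15=g, d−15=o.

undergo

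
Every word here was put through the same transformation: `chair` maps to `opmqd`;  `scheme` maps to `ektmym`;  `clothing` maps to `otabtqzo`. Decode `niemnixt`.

Shifts by position in chair: pos 0: c→o (+12), pos 1: h→p (+8), pos 2: a→m (+12), pos 3: i→q (+8) — repeating every 2. A repeating key of period 2 is used — shifts +12, +8 over and over.
Reversing it on niemnixt: n−12=b, i−8=a, e−12=s, m−8=e, n−12=b, i−8=a, x−12=l, t−8=l.

baseball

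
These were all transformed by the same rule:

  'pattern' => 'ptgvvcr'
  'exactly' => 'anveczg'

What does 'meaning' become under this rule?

The output letters match the input read backwards, each shifted +2: pattern reversed is nrettap. Read the word backwards and shift each letter +2.
On meaning: reverse → gninaem; then shift: g+2=i, n+2=p, i+2=k, n+2=p, a+2=c, e+2=g, m+2=o.

ipkpcgo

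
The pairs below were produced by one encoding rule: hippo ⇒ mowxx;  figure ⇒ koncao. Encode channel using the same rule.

hnhvwow

In hippo: h→m is +5, i→o is +6, p→w is +7, p→x is +8 — the shift increases by 1 each position. The shift increases by 1 at each position, starting from +5: 5, 6, 7, ….
For channel: c+5=h, h+6=n, a+7=h, n+8=v, n+9=w, e+10=o, l+11=w.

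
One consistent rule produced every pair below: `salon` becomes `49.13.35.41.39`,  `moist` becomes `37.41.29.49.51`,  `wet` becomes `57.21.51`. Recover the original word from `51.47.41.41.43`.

troop

s(#19)→49 and a(#1)→13: differences scale by 2, so n = 2·pos + 11. Each letter becomes 2×(its alphabet position, a=1..z=26) + 11.
Undoing it on 51.47.41.41.43: 51→(51−11)÷2=20=t, 47→(47−11)÷2=18=r, 41→(41−11)÷2=15=o, 41→(41−11)÷2=15=o, 43→(43−11)÷2=16=p.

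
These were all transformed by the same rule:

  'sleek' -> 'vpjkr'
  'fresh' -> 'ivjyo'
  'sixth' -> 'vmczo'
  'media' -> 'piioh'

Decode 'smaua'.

In sleek: s→v is +3, l→p is +4, e→j is +5, e→k is +6 — the shift increases by 1 each position. Each letter shifts forward by (position + 3), i.e. 3, 4, 5, … — the shift grows by one for each successive letter.
Decoding smaua: s−3=p, m−4=i, a−5=v, u−6=o, a−7=t.

pivot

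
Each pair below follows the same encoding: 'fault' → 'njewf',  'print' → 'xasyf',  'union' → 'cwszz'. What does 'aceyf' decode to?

In fault: f→n is +8, a→j is +9, u→e is +10, l→w is +11 — the shift increases by 1 each position. The shift increases by 1 at each position, starting from +8: 8, 9, 10, ….
Decoding aceyf: a−8=s, c−9=t, e−10=u, y−11=n, f−12=t.

stunt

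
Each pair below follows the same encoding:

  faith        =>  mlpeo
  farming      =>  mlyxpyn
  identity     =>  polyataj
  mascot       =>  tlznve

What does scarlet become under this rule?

Shifts by position in faith: pos 0: f→m (+7), pos 1: a→l (+11), pos 2: i→p (+7), pos 3: t→e (+11) — repeating every 2. The shifts repeat in a cycle of length 2: positions 0,1,… shift by +7, +11, then the pattern repeats.
On scarlet: s+7=z, c+11=n, a+7=h, r+11=c, l+7=s, e+11=p, t+7=a.

znhcspa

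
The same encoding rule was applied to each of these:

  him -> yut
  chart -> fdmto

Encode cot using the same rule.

fao

The output letters match the input read backwards, each shifted +12: him reversed is mih. The word is reversed, then every letter is shifted forward by 12.
For cot: reverse → toc; then shift: t+12=f, o+12=a, c+12=o.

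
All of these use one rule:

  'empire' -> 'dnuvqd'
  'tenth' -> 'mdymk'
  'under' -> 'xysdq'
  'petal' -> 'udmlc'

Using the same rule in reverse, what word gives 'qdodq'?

refer

Treating letters as 0–25, the rule is x ↦ 11x + 11 (mod 26).
Decoding qdodq: q(16)→19·(16−11)≡17=r; d(3)→19·(3−11)≡4=e; o(14)→19·(14−11)≡5=f; d(3)→19·(3−11)≡4=e; q(16)→19·(16−11)≡17=r (all mod 26).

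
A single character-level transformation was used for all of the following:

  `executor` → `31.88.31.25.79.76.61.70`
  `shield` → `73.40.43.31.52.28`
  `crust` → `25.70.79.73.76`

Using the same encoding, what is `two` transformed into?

Each letter becomes 3×(its alphabet position, a=1..z=26) + 16.
Applying it to two: t=20→76, w=23→85, o=15→61.

76.85.61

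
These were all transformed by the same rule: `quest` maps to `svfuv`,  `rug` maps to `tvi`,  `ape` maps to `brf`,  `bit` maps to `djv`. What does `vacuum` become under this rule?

The shift depends on letter class: consonant q→s is +2, but vowel u→v is +1. The rule splits by letter class: vowels +1, consonants +2.
Applying it to vacuum: v(cons)+2=x, a(vowel)+1=b, c(cons)+2=e, u(vowel)+1=v, u(vowel)+1=v, m(cons)+2=o.

xbevvo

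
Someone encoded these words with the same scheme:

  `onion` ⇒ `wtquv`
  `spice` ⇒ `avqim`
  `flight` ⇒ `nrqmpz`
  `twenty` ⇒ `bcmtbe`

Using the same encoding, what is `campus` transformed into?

Shifts by position in onion: pos 0: o→w (+8), pos 1: n→t (+6), pos 2: i→q (+8), pos 3: o→u (+6) — repeating every 2. A repeating key of period 2 is used — shifts +8, +6 over and over.
For campus: c+8=k, a+6=g, m+8=u, p+6=v, u+8=c, s+6=y.

kguvcy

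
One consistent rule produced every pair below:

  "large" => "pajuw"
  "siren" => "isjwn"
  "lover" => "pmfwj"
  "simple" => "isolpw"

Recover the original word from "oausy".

magic

This is an affine cipher: with a=0,…,z=25, each position x becomes (25x+0) mod 26.
Reversing it on oausy: o(14)→25·(14−0)≡12=m; a(0)→25·(0−0)≡0=a; u(20)→25·(20−0)≡6=g; s(18)→25·(18−0)≡8=i; y(24)→25·(24−0)≡2=c (all mod 26).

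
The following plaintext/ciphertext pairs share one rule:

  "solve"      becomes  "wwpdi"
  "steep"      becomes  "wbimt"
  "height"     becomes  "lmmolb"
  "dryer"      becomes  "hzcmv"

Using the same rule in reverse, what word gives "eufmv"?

Shifts by position in solve: pos 0: s→w (+4), pos 1: o→w (+8), pos 2: l→p (+4), pos 3: v→d (+8) — repeating every 2. A repeating key of period 2 is used — shifts +4, +8 over and over.
Decoding eufmv: e−4=a, u−8=m, f−4=b, m−8=e, v−4=r.

amber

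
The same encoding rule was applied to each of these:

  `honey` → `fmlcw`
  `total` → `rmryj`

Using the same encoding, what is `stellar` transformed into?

This is a Caesar cipher with shift 24.
Applying it to stellar: s+24=q, t+24=r, e+24=c, l+24=j, l+24=j, a+24=y, r+24=p.

qrcjjyp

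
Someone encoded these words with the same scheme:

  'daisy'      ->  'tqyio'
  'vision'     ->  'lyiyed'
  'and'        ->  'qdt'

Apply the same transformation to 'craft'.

Compare letters: d→t is +16, a→q is +16, i→y is +16 — a constant shift. Each letter is shifted forward by 16 in the alphabet (a Caesar shift of +16).
Applying it to craft: c+16=s, r+16=h, a+16=q, f+16=v, t+16=j.

shqvj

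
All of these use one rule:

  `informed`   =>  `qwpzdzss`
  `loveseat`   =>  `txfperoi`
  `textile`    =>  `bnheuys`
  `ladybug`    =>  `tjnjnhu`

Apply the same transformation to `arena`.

iaoym

In informed: i→q is +8, n→w is +9, f→p is +10, o→z is +11 — the shift increases by 1 each position. The shift increases by 1 at each position, starting from +8: 8, 9, 10, ….
For arena: a+8=i, r+9=a, e+10=o, n+11=y, a+12=m.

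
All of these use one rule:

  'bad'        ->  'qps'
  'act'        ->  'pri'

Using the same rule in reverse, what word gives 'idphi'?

Compare letters: b→q is +15, a→p is +15, d→s is +15 — a constant shift. Each letter is shifted forward by 15 in the alphabet (a Caesar shift of +15).
Reversing it on idphi: i−15=t, d−15=o, p−15=a, h−15=s, i−15=t.

toast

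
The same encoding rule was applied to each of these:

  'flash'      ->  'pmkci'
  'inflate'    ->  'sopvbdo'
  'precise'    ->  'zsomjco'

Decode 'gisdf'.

white

The shifts repeat in a cycle of length 3: positions 0,1,… shift by +10, +1, +10, then the pattern repeats.
Reversing it on gisdf: g−10=w, i−1=h, s−10=i, d−10=t, f−1=e.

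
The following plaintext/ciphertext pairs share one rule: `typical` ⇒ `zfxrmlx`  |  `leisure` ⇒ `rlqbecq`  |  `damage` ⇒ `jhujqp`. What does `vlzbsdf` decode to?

persist

Each letter shifts forward by (position + 6), i.e. 6, 7, 8, … — the shift grows by one for each successive letter.
Undoing it on vlzbsdf: v−6=p, l−7=e, z−8=r, b−9=s, s−10=i, d−11=s, f−12=t.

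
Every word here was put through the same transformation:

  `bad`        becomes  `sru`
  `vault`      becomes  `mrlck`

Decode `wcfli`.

It's a constant shift of +17 (ROT17).
Decoding wcfli: w−17=f, c−17=l, f−17=o, l−17=u, i−17=r.

flour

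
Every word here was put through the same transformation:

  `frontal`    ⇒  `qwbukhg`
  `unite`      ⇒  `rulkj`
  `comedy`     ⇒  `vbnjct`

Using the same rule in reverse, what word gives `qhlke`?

f(5)→q(16) and r(17)→w(22) fit y≡7x+7 (mod 26); the inverse of 7 mod 26 is 15. Each letter's alphabet position (a=0..z=25) is mapped through 7·x+7 mod 26 — an affine cipher.
Decoding qhlke: q(16)→15·(16−7)≡5=f; h(7)→15·(7−7)≡0=a; l(11)→15·(11−7)≡8=i; k(10)→15·(10−7)≡19=t; e(4)→15·(4−7)≡7=h (all mod 26).

faith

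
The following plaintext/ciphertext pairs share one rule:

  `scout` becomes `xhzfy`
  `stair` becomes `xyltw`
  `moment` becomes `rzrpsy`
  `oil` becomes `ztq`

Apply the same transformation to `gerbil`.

lpwgtq

Vowels shift forward by 11 and consonants shift forward by 5.
On gerbil: g(cons)+5=l, e(vowel)+11=p, r(cons)+5=w, b(cons)+5=g, i(vowel)+11=t, l(cons)+5=q.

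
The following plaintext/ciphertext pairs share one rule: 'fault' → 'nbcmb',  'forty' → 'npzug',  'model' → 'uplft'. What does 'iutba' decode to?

atlas

Shifts by position in fault: pos 0: f→n (+8), pos 1: a→b (+1), pos 2: u→c (+8), pos 3: l→m (+1) — repeating every 2. It's a Vigenère-style cipher with numeric key [8,1]: position i shifts by key[i mod 2].
Decoding iutba: i−8=a, u−1=t, t−8=l, b−1=a, a−8=s.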